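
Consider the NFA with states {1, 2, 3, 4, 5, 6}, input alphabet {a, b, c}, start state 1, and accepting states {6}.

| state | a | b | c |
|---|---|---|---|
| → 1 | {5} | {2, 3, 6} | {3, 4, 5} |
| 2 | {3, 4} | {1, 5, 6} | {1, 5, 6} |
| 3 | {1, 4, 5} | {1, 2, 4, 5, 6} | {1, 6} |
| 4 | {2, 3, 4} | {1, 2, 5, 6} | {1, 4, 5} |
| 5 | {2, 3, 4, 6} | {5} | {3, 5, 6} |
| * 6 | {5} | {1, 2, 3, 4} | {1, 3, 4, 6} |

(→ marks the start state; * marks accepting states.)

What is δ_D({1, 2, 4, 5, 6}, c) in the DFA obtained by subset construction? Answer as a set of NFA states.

δ(1,c) = {3, 4, 5}; δ(2,c) = {1, 5, 6}; δ(4,c) = {1, 4, 5}; δ(5,c) = {3, 5, 6}; δ(6,c) = {1, 3, 4, 6}.
Union: {1, 3, 4, 5, 6}.

{1, 3, 4, 5, 6}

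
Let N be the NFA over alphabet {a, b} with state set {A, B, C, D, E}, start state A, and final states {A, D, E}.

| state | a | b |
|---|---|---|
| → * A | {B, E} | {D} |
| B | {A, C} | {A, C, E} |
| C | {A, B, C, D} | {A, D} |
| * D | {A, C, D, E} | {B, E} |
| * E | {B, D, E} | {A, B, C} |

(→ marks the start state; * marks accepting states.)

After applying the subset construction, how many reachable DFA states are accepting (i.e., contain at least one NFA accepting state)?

6

Start state of the DFA: {A}.
{A} --a--> {B, E}  [new]
{A} --b--> {D}  [new]
{B, E} --a--> {A, B, C, D, E}  [new]
{B, E} --b--> {A, B, C, E}  [new]
{D} --a--> {A, C, D, E}  [new]
{D} --b--> {B, E}  [seen]
{A, B, C, D, E} --a--> {A, B, C, D, E}  [seen]
{A, B, C, D, E} --b--> {A, B, C, D, E}  [seen]
{A, B, C, E} --a--> {A, B, C, D, E}  [seen]
{A, B, C, E} --b--> {A, B, C, D, E}  [seen]
{A, C, D, E} --a--> {A, B, C, D, E}  [seen]
{A, C, D, E} --b--> {A, B, C, D, E}  [seen]
Reachable DFA states: {A}, {B, E}, {D}, {A, B, C, D, E}, {A, B, C, E}, {A, C, D, E}.
Accepting DFA states (contain an NFA accepting state): {A}, {B, E}, {D}, {A, B, C, D, E}, {A, B, C, E}, {A, C, D, E}.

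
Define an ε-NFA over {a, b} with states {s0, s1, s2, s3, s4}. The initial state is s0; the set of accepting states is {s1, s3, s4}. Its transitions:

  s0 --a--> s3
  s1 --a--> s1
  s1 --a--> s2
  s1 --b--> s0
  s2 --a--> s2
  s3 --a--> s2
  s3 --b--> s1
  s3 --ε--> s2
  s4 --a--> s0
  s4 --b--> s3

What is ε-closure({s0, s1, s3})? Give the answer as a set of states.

{s0, s1, s2, s3}

Begin with {s0, s1, s3}.
s3 →ε {s2}; add s2.
ε-closure = {s0, s1, s2, s3}.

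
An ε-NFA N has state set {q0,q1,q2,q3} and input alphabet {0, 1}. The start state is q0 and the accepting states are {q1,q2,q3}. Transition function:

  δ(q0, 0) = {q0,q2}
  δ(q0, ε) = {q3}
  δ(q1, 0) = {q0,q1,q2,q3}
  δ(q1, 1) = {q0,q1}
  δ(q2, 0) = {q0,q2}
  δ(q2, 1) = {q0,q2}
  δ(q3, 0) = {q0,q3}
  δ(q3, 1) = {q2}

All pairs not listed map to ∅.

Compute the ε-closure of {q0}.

Begin with {q0}.
q0 →ε {q3}; add q3.
ε-closure = {q0,q3}.

{q0,q3}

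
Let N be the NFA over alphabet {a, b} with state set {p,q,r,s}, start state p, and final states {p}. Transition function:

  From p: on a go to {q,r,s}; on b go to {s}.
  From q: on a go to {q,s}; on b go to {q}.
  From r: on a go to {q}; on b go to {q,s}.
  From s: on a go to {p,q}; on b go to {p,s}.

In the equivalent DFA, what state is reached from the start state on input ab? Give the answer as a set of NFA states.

{p,q,s}

Start: {p}.
δ(p,a) = {q,r,s}.
Union: {q,r,s}.
After a: {q,r,s}.
δ(q,b) = {q}; δ(r,b) = {q,s}; δ(s,b) = {p,s}.
Union: {p,q,s}.
After b: {p,q,s}.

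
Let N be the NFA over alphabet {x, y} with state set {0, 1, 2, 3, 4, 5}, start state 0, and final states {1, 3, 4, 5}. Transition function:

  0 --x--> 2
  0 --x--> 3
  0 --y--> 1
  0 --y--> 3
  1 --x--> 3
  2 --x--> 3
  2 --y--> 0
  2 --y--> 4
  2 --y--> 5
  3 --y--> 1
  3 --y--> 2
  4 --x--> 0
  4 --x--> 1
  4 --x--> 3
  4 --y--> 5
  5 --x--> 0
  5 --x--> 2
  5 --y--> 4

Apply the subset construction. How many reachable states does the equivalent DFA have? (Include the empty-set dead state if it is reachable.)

14

Start state of the DFA: {0}.
{0} --x--> {2, 3}  [new]
{0} --y--> {1, 3}  [new]
{2, 3} --x--> {3}  [new]
{2, 3} --y--> {0, 1, 2, 4, 5}  [new]
{1, 3} --x--> {3}  [seen]
{1, 3} --y--> {1, 2}  [new]
{3} --x--> ∅  [new]
{3} --y--> {1, 2}  [seen]
{0, 1, 2, 4, 5} --x--> {0, 1, 2, 3}  [new]
{0, 1, 2, 4, 5} --y--> {0, 1, 3, 4, 5}  [new]
{1, 2} --x--> {3}  [seen]
{1, 2} --y--> {0, 4, 5}  [new]
∅ --x--> ∅  [seen]
∅ --y--> ∅  [seen]
{0, 1, 2, 3} --x--> {2, 3}  [seen]
{0, 1, 2, 3} --y--> {0, 1, 2, 3, 4, 5}  [new]
{0, 1, 3, 4, 5} --x--> {0, 1, 2, 3}  [seen]
{0, 1, 3, 4, 5} --y--> {1, 2, 3, 4, 5}  [new]
{0, 4, 5} --x--> {0, 1, 2, 3}  [seen]
{0, 4, 5} --y--> {1, 3, 4, 5}  [new]
{0, 1, 2, 3, 4, 5} --x--> {0, 1, 2, 3}  [seen]
{0, 1, 2, 3, 4, 5} --y--> {0, 1, 2, 3, 4, 5}  [seen]
{1, 2, 3, 4, 5} --x--> {0, 1, 2, 3}  [seen]
{1, 2, 3, 4, 5} --y--> {0, 1, 2, 4, 5}  [seen]
{1, 3, 4, 5} --x--> {0, 1, 2, 3}  [seen]
{1, 3, 4, 5} --y--> {1, 2, 4, 5}  [new]
{1, 2, 4, 5} --x--> {0, 1, 2, 3}  [seen]
{1, 2, 4, 5} --y--> {0, 4, 5}  [seen]
Reachable DFA states: {0}, {2, 3}, {1, 3}, {3}, {0, 1, 2, 4, 5}, {1, 2}, ∅, {0, 1, 2, 3}, {0, 1, 3, 4, 5}, {0, 4, 5}, {0, 1, 2, 3, 4, 5}, {1, 2, 3, 4, 5}, {1, 3, 4, 5}, {1, 2, 4, 5}.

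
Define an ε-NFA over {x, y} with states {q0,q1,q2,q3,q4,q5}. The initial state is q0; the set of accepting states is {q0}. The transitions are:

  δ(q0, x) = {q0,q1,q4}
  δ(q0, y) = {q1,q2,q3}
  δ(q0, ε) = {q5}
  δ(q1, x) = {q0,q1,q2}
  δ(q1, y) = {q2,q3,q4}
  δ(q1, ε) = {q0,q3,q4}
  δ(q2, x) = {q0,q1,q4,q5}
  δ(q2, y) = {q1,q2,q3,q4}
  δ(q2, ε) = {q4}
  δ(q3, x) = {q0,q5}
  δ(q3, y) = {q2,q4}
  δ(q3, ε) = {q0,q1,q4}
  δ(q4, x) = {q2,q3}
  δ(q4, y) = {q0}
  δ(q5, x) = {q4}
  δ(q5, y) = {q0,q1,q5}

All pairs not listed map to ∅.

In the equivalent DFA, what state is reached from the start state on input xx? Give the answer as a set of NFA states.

Start: {q0,q5}.
δ(q0,x) = {q0,q1,q4}; δ(q5,x) = {q4}.
Union: {q0,q1,q4}.
ε-closure gives {q0,q1,q3,q4,q5}.
After x: {q0,q1,q3,q4,q5}.
δ(q0,x) = {q0,q1,q4}; δ(q1,x) = {q0,q1,q2}; δ(q3,x) = {q0,q5}; δ(q4,x) = {q2,q3}; δ(q5,x) = {q4}.
Union: {q0,q1,q2,q3,q4,q5}.
After x: {q0,q1,q2,q3,q4,q5}.

{q0,q1,q2,q3,q4,q5}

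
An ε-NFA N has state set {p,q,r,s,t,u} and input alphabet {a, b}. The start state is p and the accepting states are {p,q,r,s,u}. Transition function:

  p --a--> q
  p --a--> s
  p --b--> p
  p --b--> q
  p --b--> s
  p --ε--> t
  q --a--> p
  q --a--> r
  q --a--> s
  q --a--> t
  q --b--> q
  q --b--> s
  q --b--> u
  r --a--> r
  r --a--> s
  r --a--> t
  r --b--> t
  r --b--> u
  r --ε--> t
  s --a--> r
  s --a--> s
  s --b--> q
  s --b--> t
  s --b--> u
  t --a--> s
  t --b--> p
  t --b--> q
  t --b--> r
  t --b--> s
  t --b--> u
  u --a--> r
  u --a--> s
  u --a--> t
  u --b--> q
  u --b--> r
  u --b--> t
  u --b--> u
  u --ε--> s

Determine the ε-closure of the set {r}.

{r,t}

Begin with {r}.
r →ε {t}; add t.
ε-closure = {r,t}.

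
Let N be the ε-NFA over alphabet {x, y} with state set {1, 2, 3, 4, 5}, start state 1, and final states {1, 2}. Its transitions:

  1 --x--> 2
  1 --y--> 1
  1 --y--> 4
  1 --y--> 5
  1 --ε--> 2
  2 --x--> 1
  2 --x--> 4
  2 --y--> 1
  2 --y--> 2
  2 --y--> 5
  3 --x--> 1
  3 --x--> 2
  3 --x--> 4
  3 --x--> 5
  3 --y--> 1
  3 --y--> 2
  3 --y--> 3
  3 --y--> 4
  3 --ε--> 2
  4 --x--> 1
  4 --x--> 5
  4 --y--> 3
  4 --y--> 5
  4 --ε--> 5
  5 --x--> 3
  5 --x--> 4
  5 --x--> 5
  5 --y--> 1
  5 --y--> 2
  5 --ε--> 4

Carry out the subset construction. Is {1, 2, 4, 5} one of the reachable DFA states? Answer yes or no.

Start state of the DFA: {1, 2} (ε-closure of the NFA start).
{1, 2} --x--> {1, 2, 4, 5}  [new]
{1, 2} --y--> {1, 2, 4, 5}  [seen]
{1, 2, 4, 5} --x--> {1, 2, 3, 4, 5}  [new]
{1, 2, 4, 5} --y--> {1, 2, 3, 4, 5}  [seen]
{1, 2, 3, 4, 5} --x--> {1, 2, 3, 4, 5}  [seen]
{1, 2, 3, 4, 5} --y--> {1, 2, 3, 4, 5}  [seen]
Reachable DFA states: {1, 2}, {1, 2, 4, 5}, {1, 2, 3, 4, 5}.
{1, 2, 4, 5} is among them.

yes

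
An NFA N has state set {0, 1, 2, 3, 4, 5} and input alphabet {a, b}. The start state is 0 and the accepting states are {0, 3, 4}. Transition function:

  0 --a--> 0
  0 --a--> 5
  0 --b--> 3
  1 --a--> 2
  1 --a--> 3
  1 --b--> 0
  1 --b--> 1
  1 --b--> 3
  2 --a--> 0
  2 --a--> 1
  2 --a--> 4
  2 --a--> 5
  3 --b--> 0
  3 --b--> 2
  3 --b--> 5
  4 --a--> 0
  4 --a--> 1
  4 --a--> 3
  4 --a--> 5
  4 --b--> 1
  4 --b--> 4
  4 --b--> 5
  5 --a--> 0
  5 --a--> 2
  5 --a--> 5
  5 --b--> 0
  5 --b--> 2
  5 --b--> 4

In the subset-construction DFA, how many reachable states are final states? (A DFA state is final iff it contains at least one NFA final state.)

Start state of the DFA: {0}.
{0} --a--> {0, 5}  [new]
{0} --b--> {3}  [new]
{0, 5} --a--> {0, 2, 5}  [new]
{0, 5} --b--> {0, 2, 3, 4}  [new]
{3} --a--> ∅  [new]
{3} --b--> {0, 2, 5}  [seen]
{0, 2, 5} --a--> {0, 1, 2, 4, 5}  [new]
{0, 2, 5} --b--> {0, 2, 3, 4}  [seen]
{0, 2, 3, 4} --a--> {0, 1, 3, 4, 5}  [new]
{0, 2, 3, 4} --b--> {0, 1, 2, 3, 4, 5}  [new]
∅ --a--> ∅  [seen]
∅ --b--> ∅  [seen]
{0, 1, 2, 4, 5} --a--> {0, 1, 2, 3, 4, 5}  [seen]
{0, 1, 2, 4, 5} --b--> {0, 1, 2, 3, 4, 5}  [seen]
{0, 1, 3, 4, 5} --a--> {0, 1, 2, 3, 5}  [new]
{0, 1, 3, 4, 5} --b--> {0, 1, 2, 3, 4, 5}  [seen]
{0, 1, 2, 3, 4, 5} --a--> {0, 1, 2, 3, 4, 5}  [seen]
{0, 1, 2, 3, 4, 5} --b--> {0, 1, 2, 3, 4, 5}  [seen]
{0, 1, 2, 3, 5} --a--> {0, 1, 2, 3, 4, 5}  [seen]
{0, 1, 2, 3, 5} --b--> {0, 1, 2, 3, 4, 5}  [seen]
Reachable DFA states: {0}, {0, 5}, {3}, {0, 2, 5}, {0, 2, 3, 4}, ∅, {0, 1, 2, 4, 5}, {0, 1, 3, 4, 5}, {0, 1, 2, 3, 4, 5}, {0, 1, 2, 3, 5}.
Accepting DFA states (contain an NFA accepting state): {0}, {0, 5}, {3}, {0, 2, 5}, {0, 2, 3, 4}, {0, 1, 2, 4, 5}, {0, 1, 3, 4, 5}, {0, 1, 2, 3, 4, 5}, {0, 1, 2, 3, 5}.

9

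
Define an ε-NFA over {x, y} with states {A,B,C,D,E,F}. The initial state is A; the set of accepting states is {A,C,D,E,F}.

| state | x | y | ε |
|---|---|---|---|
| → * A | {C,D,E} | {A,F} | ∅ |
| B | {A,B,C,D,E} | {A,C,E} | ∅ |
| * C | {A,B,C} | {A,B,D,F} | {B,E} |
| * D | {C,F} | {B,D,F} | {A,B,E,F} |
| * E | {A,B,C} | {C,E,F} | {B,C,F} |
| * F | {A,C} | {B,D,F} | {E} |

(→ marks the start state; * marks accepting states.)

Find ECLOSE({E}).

{B,C,E,F}

Begin with {E}.
E →ε {B,C,F}; add B, C, F.
ε-closure = {B,C,E,F}.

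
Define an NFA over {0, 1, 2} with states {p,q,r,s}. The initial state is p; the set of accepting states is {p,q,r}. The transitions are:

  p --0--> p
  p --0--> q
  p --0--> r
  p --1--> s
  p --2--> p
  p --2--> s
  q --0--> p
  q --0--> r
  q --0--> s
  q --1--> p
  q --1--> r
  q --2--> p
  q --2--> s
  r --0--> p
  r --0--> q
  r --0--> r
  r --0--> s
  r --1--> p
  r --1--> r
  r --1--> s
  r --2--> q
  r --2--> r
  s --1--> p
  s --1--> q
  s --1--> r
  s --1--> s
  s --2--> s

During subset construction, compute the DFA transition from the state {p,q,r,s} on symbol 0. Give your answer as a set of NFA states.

{p,q,r,s}

δ(p,0) = {p,q,r}; δ(q,0) = {p,r,s}; δ(r,0) = {p,q,r,s}; δ(s,0) = ∅.
Union: {p,q,r,s}.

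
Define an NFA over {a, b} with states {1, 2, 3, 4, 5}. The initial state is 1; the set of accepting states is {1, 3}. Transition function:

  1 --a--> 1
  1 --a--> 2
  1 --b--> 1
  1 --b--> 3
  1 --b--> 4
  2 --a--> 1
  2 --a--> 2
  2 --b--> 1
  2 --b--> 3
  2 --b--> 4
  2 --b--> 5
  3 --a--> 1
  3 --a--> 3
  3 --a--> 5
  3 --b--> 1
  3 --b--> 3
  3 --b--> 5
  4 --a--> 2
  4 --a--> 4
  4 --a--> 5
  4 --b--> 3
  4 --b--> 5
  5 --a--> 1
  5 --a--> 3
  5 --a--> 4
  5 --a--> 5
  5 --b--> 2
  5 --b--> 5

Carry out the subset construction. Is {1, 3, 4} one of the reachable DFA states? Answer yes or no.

yes

Start state of the DFA: {1}.
{1} --a--> {1, 2}  [new]
{1} --b--> {1, 3, 4}  [new]
{1, 2} --a--> {1, 2}  [seen]
{1, 2} --b--> {1, 3, 4, 5}  [new]
{1, 3, 4} --a--> {1, 2, 3, 4, 5}  [new]
{1, 3, 4} --b--> {1, 3, 4, 5}  [seen]
{1, 3, 4, 5} --a--> {1, 2, 3, 4, 5}  [seen]
{1, 3, 4, 5} --b--> {1, 2, 3, 4, 5}  [seen]
{1, 2, 3, 4, 5} --a--> {1, 2, 3, 4, 5}  [seen]
{1, 2, 3, 4, 5} --b--> {1, 2, 3, 4, 5}  [seen]
Reachable DFA states: {1}, {1, 2}, {1, 3, 4}, {1, 3, 4, 5}, {1, 2, 3, 4, 5}.
{1, 3, 4} is among them.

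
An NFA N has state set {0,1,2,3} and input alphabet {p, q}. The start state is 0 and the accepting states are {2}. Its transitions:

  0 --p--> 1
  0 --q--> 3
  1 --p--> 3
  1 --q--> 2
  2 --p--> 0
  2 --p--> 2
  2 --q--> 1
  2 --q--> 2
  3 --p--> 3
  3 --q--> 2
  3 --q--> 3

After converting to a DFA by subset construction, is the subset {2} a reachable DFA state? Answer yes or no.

Start state of the DFA: {0}.
{0} --p--> {1}  [new]
{0} --q--> {3}  [new]
{1} --p--> {3}  [seen]
{1} --q--> {2}  [new]
{3} --p--> {3}  [seen]
{3} --q--> {2,3}  [new]
{2} --p--> {0,2}  [new]
{2} --q--> {1,2}  [new]
{2,3} --p--> {0,2,3}  [new]
{2,3} --q--> {1,2,3}  [new]
{0,2} --p--> {0,1,2}  [new]
{0,2} --q--> {1,2,3}  [seen]
{1,2} --p--> {0,2,3}  [seen]
{1,2} --q--> {1,2}  [seen]
{0,2,3} --p--> {0,1,2,3}  [new]
{0,2,3} --q--> {1,2,3}  [seen]
{1,2,3} --p--> {0,2,3}  [seen]
{1,2,3} --q--> {1,2,3}  [seen]
{0,1,2} --p--> {0,1,2,3}  [seen]
{0,1,2} --q--> {1,2,3}  [seen]
{0,1,2,3} --p--> {0,1,2,3}  [seen]
{0,1,2,3} --q--> {1,2,3}  [seen]
Reachable DFA states: {0}, {1}, {3}, {2}, {2,3}, {0,2}, {1,2}, {0,2,3}, {1,2,3}, {0,1,2}, {0,1,2,3}.
{2} is among them.

yes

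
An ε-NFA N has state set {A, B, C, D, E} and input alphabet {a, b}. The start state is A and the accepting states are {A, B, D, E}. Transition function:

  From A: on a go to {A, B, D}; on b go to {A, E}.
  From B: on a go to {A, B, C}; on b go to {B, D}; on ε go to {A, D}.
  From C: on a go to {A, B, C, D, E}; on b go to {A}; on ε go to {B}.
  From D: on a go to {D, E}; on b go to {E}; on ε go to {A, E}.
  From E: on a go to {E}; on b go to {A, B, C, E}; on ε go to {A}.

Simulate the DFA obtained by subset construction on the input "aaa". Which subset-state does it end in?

Start: {A}.
δ(A,a) = {A, B, D}.
Union: {A, B, D}.
ε-closure gives {A, B, D, E}.
After a: {A, B, D, E}.
δ(A,a) = {A, B, D}; δ(B,a) = {A, B, C}; δ(D,a) = {D, E}; δ(E,a) = {E}.
Union: {A, B, C, D, E}.
After a: {A, B, C, D, E}.
δ(A,a) = {A, B, D}; δ(B,a) = {A, B, C}; δ(C,a) = {A, B, C, D, E}; δ(D,a) = {D, E}; δ(E,a) = {E}.
Union: {A, B, C, D, E}.
After a: {A, B, C, D, E}.

{A, B, C, D, E}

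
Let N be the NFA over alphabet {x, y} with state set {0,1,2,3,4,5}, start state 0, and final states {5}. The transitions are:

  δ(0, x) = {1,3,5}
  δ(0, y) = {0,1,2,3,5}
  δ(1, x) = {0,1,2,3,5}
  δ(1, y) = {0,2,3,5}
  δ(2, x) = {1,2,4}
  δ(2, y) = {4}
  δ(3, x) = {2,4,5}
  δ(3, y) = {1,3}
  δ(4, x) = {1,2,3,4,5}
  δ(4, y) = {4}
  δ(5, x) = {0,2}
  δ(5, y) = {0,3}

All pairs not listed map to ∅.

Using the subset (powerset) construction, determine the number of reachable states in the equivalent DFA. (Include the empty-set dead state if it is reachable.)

4

Start state of the DFA: {0}.
{0} --x--> {1,3,5}  [new]
{0} --y--> {0,1,2,3,5}  [new]
{1,3,5} --x--> {0,1,2,3,4,5}  [new]
{1,3,5} --y--> {0,1,2,3,5}  [seen]
{0,1,2,3,5} --x--> {0,1,2,3,4,5}  [seen]
{0,1,2,3,5} --y--> {0,1,2,3,4,5}  [seen]
{0,1,2,3,4,5} --x--> {0,1,2,3,4,5}  [seen]
{0,1,2,3,4,5} --y--> {0,1,2,3,4,5}  [seen]
Reachable DFA states: {0}, {1,3,5}, {0,1,2,3,5}, {0,1,2,3,4,5}.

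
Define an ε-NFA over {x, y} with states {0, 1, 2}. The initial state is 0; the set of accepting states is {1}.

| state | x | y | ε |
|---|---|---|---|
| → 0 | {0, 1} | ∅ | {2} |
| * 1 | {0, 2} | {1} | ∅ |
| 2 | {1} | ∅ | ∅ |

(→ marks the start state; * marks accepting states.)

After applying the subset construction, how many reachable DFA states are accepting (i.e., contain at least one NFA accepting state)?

2

Start state of the DFA: {0, 2} (ε-closure of the NFA start).
{0, 2} --x--> {0, 1, 2}  [new]
{0, 2} --y--> ∅  [new]
{0, 1, 2} --x--> {0, 1, 2}  [seen]
{0, 1, 2} --y--> {1}  [new]
∅ --x--> ∅  [seen]
∅ --y--> ∅  [seen]
{1} --x--> {0, 2}  [seen]
{1} --y--> {1}  [seen]
Reachable DFA states: {0, 2}, {0, 1, 2}, ∅, {1}.
Accepting DFA states (contain an NFA accepting state): {0, 1, 2}, {1}.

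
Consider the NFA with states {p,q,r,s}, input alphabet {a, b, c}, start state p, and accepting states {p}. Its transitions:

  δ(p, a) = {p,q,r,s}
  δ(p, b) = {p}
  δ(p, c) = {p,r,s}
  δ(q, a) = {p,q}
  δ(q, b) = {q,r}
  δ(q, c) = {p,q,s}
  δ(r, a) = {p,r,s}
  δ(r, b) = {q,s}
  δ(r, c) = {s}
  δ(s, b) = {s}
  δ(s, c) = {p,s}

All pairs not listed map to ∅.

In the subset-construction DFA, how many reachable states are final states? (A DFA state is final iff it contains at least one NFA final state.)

4

Start state of the DFA: {p}.
{p} --a--> {p,q,r,s}  [new]
{p} --b--> {p}  [seen]
{p} --c--> {p,r,s}  [new]
{p,q,r,s} --a--> {p,q,r,s}  [seen]
{p,q,r,s} --b--> {p,q,r,s}  [seen]
{p,q,r,s} --c--> {p,q,r,s}  [seen]
{p,r,s} --a--> {p,q,r,s}  [seen]
{p,r,s} --b--> {p,q,s}  [new]
{p,r,s} --c--> {p,r,s}  [seen]
{p,q,s} --a--> {p,q,r,s}  [seen]
{p,q,s} --b--> {p,q,r,s}  [seen]
{p,q,s} --c--> {p,q,r,s}  [seen]
Reachable DFA states: {p}, {p,q,r,s}, {p,r,s}, {p,q,s}.
Accepting DFA states (contain an NFA accepting state): {p}, {p,q,r,s}, {p,r,s}, {p,q,s}.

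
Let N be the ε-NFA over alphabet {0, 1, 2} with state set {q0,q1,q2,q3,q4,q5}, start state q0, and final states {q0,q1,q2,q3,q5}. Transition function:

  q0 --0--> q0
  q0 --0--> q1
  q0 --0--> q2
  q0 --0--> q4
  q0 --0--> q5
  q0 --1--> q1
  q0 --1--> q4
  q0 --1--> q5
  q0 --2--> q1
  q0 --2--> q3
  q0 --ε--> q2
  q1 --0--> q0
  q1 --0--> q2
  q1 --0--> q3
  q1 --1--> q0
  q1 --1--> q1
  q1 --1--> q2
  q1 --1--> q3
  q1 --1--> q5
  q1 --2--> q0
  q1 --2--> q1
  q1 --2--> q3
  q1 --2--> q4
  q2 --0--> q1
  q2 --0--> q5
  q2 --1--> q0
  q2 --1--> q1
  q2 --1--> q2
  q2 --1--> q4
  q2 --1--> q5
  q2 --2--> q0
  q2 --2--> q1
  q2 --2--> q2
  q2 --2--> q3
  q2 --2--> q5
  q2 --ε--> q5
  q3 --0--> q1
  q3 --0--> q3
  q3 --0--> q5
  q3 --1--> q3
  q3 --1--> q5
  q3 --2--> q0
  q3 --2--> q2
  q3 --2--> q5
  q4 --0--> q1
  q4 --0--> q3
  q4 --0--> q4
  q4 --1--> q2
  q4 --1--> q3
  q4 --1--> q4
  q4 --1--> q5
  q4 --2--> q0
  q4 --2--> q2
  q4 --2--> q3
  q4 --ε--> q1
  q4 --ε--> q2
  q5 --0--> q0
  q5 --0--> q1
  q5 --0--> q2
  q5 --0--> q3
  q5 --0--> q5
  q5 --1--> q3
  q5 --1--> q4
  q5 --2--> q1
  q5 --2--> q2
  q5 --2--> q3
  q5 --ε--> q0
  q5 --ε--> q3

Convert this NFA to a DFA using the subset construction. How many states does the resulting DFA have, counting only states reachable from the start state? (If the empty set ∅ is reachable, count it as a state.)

Start state of the DFA: {q0,q2,q3,q5} (ε-closure of the NFA start).
{q0,q2,q3,q5} --0--> {q0,q1,q2,q3,q4,q5}  [new]
{q0,q2,q3,q5} --1--> {q0,q1,q2,q3,q4,q5}  [seen]
{q0,q2,q3,q5} --2--> {q0,q1,q2,q3,q5}  [new]
{q0,q1,q2,q3,q4,q5} --0--> {q0,q1,q2,q3,q4,q5}  [seen]
{q0,q1,q2,q3,q4,q5} --1--> {q0,q1,q2,q3,q4,q5}  [seen]
{q0,q1,q2,q3,q4,q5} --2--> {q0,q1,q2,q3,q4,q5}  [seen]
{q0,q1,q2,q3,q5} --0--> {q0,q1,q2,q3,q4,q5}  [seen]
{q0,q1,q2,q3,q5} --1--> {q0,q1,q2,q3,q4,q5}  [seen]
{q0,q1,q2,q3,q5} --2--> {q0,q1,q2,q3,q4,q5}  [seen]
Reachable DFA states: {q0,q2,q3,q5}, {q0,q1,q2,q3,q4,q5}, {q0,q1,q2,q3,q5}.

3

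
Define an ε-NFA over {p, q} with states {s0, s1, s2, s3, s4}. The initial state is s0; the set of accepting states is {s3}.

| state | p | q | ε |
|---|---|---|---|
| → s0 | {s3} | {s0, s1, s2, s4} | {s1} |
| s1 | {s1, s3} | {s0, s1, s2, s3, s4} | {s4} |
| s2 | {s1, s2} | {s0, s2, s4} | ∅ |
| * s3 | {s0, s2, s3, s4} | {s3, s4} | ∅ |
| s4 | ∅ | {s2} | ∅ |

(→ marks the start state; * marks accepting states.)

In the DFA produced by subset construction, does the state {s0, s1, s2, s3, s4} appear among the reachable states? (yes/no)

Start state of the DFA: {s0, s1, s4} (ε-closure of the NFA start).
{s0, s1, s4} --p--> {s1, s3, s4}  [new]
{s0, s1, s4} --q--> {s0, s1, s2, s3, s4}  [new]
{s1, s3, s4} --p--> {s0, s1, s2, s3, s4}  [seen]
{s1, s3, s4} --q--> {s0, s1, s2, s3, s4}  [seen]
{s0, s1, s2, s3, s4} --p--> {s0, s1, s2, s3, s4}  [seen]
{s0, s1, s2, s3, s4} --q--> {s0, s1, s2, s3, s4}  [seen]
Reachable DFA states: {s0, s1, s4}, {s1, s3, s4}, {s0, s1, s2, s3, s4}.
{s0, s1, s2, s3, s4} is among them.

yes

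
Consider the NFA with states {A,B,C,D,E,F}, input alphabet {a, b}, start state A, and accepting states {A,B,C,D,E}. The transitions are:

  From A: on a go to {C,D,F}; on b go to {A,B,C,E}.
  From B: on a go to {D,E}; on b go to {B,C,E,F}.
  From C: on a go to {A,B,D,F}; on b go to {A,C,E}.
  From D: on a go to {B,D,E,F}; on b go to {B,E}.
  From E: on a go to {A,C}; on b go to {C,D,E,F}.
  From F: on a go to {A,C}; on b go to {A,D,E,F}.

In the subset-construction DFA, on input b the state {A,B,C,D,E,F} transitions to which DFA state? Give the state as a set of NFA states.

δ(A,b) = {A,B,C,E}; δ(B,b) = {B,C,E,F}; δ(C,b) = {A,C,E}; δ(D,b) = {B,E}; δ(E,b) = {C,D,E,F}; δ(F,b) = {A,D,E,F}.
Union: {A,B,C,D,E,F}.

{A,B,C,D,E,F}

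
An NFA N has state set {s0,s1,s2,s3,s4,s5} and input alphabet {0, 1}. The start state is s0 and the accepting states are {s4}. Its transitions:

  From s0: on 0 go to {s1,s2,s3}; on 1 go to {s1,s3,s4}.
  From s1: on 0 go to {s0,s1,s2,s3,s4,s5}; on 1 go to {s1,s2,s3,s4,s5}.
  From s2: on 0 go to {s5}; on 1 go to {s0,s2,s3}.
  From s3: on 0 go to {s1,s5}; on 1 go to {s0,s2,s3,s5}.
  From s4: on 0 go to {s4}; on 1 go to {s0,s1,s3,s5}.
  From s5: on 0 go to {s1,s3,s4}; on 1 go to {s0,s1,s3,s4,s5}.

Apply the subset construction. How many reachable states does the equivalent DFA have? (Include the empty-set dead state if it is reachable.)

Start state of the DFA: {s0}.
{s0} --0--> {s1,s2,s3}  [new]
{s0} --1--> {s1,s3,s4}  [new]
{s1,s2,s3} --0--> {s0,s1,s2,s3,s4,s5}  [new]
{s1,s2,s3} --1--> {s0,s1,s2,s3,s4,s5}  [seen]
{s1,s3,s4} --0--> {s0,s1,s2,s3,s4,s5}  [seen]
{s1,s3,s4} --1--> {s0,s1,s2,s3,s4,s5}  [seen]
{s0,s1,s2,s3,s4,s5} --0--> {s0,s1,s2,s3,s4,s5}  [seen]
{s0,s1,s2,s3,s4,s5} --1--> {s0,s1,s2,s3,s4,s5}  [seen]
Reachable DFA states: {s0}, {s1,s2,s3}, {s1,s3,s4}, {s0,s1,s2,s3,s4,s5}.

4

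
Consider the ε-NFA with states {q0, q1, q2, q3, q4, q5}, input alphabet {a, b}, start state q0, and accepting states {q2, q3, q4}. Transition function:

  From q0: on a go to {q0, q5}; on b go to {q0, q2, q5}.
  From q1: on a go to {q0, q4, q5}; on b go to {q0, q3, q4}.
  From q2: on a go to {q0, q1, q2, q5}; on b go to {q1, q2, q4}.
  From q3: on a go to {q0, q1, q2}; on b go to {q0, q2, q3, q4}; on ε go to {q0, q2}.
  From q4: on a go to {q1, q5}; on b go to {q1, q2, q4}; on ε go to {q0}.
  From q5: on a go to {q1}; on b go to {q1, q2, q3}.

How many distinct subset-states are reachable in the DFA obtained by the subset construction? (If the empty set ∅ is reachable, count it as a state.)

9

Start state of the DFA: {q0} (ε-closure of the NFA start).
{q0} --a--> {q0, q5}  [new]
{q0} --b--> {q0, q2, q5}  [new]
{q0, q5} --a--> {q0, q1, q5}  [new]
{q0, q5} --b--> {q0, q1, q2, q3, q5}  [new]
{q0, q2, q5} --a--> {q0, q1, q2, q5}  [new]
{q0, q2, q5} --b--> {q0, q1, q2, q3, q4, q5}  [new]
{q0, q1, q5} --a--> {q0, q1, q4, q5}  [new]
{q0, q1, q5} --b--> {q0, q1, q2, q3, q4, q5}  [seen]
{q0, q1, q2, q3, q5} --a--> {q0, q1, q2, q4, q5}  [new]
{q0, q1, q2, q3, q5} --b--> {q0, q1, q2, q3, q4, q5}  [seen]
{q0, q1, q2, q5} --a--> {q0, q1, q2, q4, q5}  [seen]
{q0, q1, q2, q5} --b--> {q0, q1, q2, q3, q4, q5}  [seen]
{q0, q1, q2, q3, q4, q5} --a--> {q0, q1, q2, q4, q5}  [seen]
{q0, q1, q2, q3, q4, q5} --b--> {q0, q1, q2, q3, q4, q5}  [seen]
{q0, q1, q4, q5} --a--> {q0, q1, q4, q5}  [seen]
{q0, q1, q4, q5} --b--> {q0, q1, q2, q3, q4, q5}  [seen]
{q0, q1, q2, q4, q5} --a--> {q0, q1, q2, q4, q5}  [seen]
{q0, q1, q2, q4, q5} --b--> {q0, q1, q2, q3, q4, q5}  [seen]
Reachable DFA states: {q0}, {q0, q5}, {q0, q2, q5}, {q0, q1, q5}, {q0, q1, q2, q3, q5}, {q0, q1, q2, q5}, {q0, q1, q2, q3, q4, q5}, {q0, q1, q4, q5}, {q0, q1, q2, q4, q5}.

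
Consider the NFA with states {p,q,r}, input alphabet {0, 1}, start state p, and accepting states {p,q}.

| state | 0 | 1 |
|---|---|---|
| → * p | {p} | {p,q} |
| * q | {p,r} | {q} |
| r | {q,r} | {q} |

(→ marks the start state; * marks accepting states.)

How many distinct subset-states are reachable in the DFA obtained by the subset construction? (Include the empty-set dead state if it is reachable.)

4

Start state of the DFA: {p}.
{p} --0--> {p}  [seen]
{p} --1--> {p,q}  [new]
{p,q} --0--> {p,r}  [new]
{p,q} --1--> {p,q}  [seen]
{p,r} --0--> {p,q,r}  [new]
{p,r} --1--> {p,q}  [seen]
{p,q,r} --0--> {p,q,r}  [seen]
{p,q,r} --1--> {p,q}  [seen]
Reachable DFA states: {p}, {p,q}, {p,r}, {p,q,r}.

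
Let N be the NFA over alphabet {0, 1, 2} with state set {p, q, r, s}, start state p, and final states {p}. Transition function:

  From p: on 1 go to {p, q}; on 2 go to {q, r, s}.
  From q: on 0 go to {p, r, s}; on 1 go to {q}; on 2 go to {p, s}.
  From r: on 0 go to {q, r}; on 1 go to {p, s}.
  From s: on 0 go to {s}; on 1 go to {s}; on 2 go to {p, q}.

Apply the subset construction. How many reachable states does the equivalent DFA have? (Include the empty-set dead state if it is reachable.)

7

Start state of the DFA: {p}.
{p} --0--> ∅  [new]
{p} --1--> {p, q}  [new]
{p} --2--> {q, r, s}  [new]
∅ --0--> ∅  [seen]
∅ --1--> ∅  [seen]
∅ --2--> ∅  [seen]
{p, q} --0--> {p, r, s}  [new]
{p, q} --1--> {p, q}  [seen]
{p, q} --2--> {p, q, r, s}  [new]
{q, r, s} --0--> {p, q, r, s}  [seen]
{q, r, s} --1--> {p, q, s}  [new]
{q, r, s} --2--> {p, q, s}  [seen]
{p, r, s} --0--> {q, r, s}  [seen]
{p, r, s} --1--> {p, q, s}  [seen]
{p, r, s} --2--> {p, q, r, s}  [seen]
{p, q, r, s} --0--> {p, q, r, s}  [seen]
{p, q, r, s} --1--> {p, q, s}  [seen]
{p, q, r, s} --2--> {p, q, r, s}  [seen]
{p, q, s} --0--> {p, r, s}  [seen]
{p, q, s} --1--> {p, q, s}  [seen]
{p, q, s} --2--> {p, q, r, s}  [seen]
Reachable DFA states: {p}, ∅, {p, q}, {q, r, s}, {p, r, s}, {p, q, r, s}, {p, q, s}.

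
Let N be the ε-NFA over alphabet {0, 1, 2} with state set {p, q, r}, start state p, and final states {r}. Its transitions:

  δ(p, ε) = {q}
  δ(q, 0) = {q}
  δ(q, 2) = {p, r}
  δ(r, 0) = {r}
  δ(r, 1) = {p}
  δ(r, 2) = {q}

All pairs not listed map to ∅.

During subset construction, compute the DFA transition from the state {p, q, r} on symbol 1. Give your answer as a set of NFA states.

{p, q}

δ(p,1) = ∅; δ(q,1) = ∅; δ(r,1) = {p}.
Union: {p}.
ε-closure gives {p, q}.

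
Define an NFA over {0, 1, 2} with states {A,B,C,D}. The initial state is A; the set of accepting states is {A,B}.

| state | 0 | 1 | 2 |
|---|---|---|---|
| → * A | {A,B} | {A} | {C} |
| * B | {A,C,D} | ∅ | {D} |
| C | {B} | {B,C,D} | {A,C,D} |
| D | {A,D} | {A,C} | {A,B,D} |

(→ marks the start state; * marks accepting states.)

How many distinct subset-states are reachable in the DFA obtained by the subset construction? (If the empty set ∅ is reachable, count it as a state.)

13

Start state of the DFA: {A}.
{A} --0--> {A,B}  [new]
{A} --1--> {A}  [seen]
{A} --2--> {C}  [new]
{A,B} --0--> {A,B,C,D}  [new]
{A,B} --1--> {A}  [seen]
{A,B} --2--> {C,D}  [new]
{C} --0--> {B}  [new]
{C} --1--> {B,C,D}  [new]
{C} --2--> {A,C,D}  [new]
{A,B,C,D} --0--> {A,B,C,D}  [seen]
{A,B,C,D} --1--> {A,B,C,D}  [seen]
{A,B,C,D} --2--> {A,B,C,D}  [seen]
{C,D} --0--> {A,B,D}  [new]
{C,D} --1--> {A,B,C,D}  [seen]
{C,D} --2--> {A,B,C,D}  [seen]
{B} --0--> {A,C,D}  [seen]
{B} --1--> ∅  [new]
{B} --2--> {D}  [new]
{B,C,D} --0--> {A,B,C,D}  [seen]
{B,C,D} --1--> {A,B,C,D}  [seen]
{B,C,D} --2--> {A,B,C,D}  [seen]
{A,C,D} --0--> {A,B,D}  [seen]
{A,C,D} --1--> {A,B,C,D}  [seen]
{A,C,D} --2--> {A,B,C,D}  [seen]
{A,B,D} --0--> {A,B,C,D}  [seen]
{A,B,D} --1--> {A,C}  [new]
{A,B,D} --2--> {A,B,C,D}  [seen]
∅ --0--> ∅  [seen]
∅ --1--> ∅  [seen]
∅ --2--> ∅  [seen]
{D} --0--> {A,D}  [new]
{D} --1--> {A,C}  [seen]
{D} --2--> {A,B,D}  [seen]
{A,C} --0--> {A,B}  [seen]
{A,C} --1--> {A,B,C,D}  [seen]
{A,C} --2--> {A,C,D}  [seen]
{A,D} --0--> {A,B,D}  [seen]
{A,D} --1--> {A,C}  [seen]
{A,D} --2--> {A,B,C,D}  [seen]
Reachable DFA states: {A}, {A,B}, {C}, {A,B,C,D}, {C,D}, {B}, {B,C,D}, {A,C,D}, {A,B,D}, ∅, {D}, {A,C}, {A,D}.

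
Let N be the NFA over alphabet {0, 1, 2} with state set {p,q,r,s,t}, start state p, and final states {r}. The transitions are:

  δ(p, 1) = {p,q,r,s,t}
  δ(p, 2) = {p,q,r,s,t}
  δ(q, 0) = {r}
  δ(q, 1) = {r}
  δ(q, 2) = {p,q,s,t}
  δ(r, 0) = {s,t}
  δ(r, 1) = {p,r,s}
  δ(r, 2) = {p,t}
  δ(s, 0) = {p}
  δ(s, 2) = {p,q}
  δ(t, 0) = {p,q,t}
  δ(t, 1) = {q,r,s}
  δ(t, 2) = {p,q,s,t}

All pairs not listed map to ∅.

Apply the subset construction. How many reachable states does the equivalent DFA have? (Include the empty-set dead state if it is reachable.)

3

Start state of the DFA: {p}.
{p} --0--> ∅  [new]
{p} --1--> {p,q,r,s,t}  [new]
{p} --2--> {p,q,r,s,t}  [seen]
∅ --0--> ∅  [seen]
∅ --1--> ∅  [seen]
∅ --2--> ∅  [seen]
{p,q,r,s,t} --0--> {p,q,r,s,t}  [seen]
{p,q,r,s,t} --1--> {p,q,r,s,t}  [seen]
{p,q,r,s,t} --2--> {p,q,r,s,t}  [seen]
Reachable DFA states: {p}, ∅, {p,q,r,s,t}.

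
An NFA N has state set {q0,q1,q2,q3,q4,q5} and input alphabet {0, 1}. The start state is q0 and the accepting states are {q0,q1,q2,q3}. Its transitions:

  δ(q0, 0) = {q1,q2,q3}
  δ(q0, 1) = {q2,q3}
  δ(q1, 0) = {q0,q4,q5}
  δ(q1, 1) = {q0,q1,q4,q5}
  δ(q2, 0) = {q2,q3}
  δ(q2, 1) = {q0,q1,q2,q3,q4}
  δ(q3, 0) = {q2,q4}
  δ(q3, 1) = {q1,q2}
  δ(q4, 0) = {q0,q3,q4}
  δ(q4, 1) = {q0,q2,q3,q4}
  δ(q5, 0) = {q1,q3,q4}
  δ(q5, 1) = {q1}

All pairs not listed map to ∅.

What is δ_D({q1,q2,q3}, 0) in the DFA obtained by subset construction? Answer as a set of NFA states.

δ(q1,0) = {q0,q4,q5}; δ(q2,0) = {q2,q3}; δ(q3,0) = {q2,q4}.
Union: {q0,q2,q3,q4,q5}.

{q0,q2,q3,q4,q5}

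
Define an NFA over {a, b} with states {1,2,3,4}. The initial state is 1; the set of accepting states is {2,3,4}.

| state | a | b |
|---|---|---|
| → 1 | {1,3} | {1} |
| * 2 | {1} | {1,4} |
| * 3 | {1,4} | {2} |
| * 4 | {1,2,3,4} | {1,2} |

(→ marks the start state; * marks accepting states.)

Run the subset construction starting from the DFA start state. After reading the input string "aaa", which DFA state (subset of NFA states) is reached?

Start: {1}.
δ(1,a) = {1,3}.
Union: {1,3}.
After a: {1,3}.
δ(1,a) = {1,3}; δ(3,a) = {1,4}.
Union: {1,3,4}.
After a: {1,3,4}.
δ(1,a) = {1,3}; δ(3,a) = {1,4}; δ(4,a) = {1,2,3,4}.
Union: {1,2,3,4}.
After a: {1,2,3,4}.

{1,2,3,4}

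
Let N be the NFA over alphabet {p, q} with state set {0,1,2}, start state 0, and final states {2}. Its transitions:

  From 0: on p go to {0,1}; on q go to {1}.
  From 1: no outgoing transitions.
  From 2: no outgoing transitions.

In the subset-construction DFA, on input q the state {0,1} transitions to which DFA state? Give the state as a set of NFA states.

{1}

δ(0,q) = {1}; δ(1,q) = ∅.
Union: {1}.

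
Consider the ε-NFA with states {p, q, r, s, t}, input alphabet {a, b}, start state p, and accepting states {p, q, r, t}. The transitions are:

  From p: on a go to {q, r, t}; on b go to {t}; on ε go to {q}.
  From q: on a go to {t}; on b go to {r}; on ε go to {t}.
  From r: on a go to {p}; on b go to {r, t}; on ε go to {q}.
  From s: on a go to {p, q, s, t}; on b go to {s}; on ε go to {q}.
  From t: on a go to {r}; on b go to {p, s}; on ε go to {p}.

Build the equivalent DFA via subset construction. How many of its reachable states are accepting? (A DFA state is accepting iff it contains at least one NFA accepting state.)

3

Start state of the DFA: {p, q, t} (ε-closure of the NFA start).
{p, q, t} --a--> {p, q, r, t}  [new]
{p, q, t} --b--> {p, q, r, s, t}  [new]
{p, q, r, t} --a--> {p, q, r, t}  [seen]
{p, q, r, t} --b--> {p, q, r, s, t}  [seen]
{p, q, r, s, t} --a--> {p, q, r, s, t}  [seen]
{p, q, r, s, t} --b--> {p, q, r, s, t}  [seen]
Reachable DFA states: {p, q, t}, {p, q, r, t}, {p, q, r, s, t}.
Accepting DFA states (contain an NFA accepting state): {p, q, t}, {p, q, r, t}, {p, q, r, s, t}.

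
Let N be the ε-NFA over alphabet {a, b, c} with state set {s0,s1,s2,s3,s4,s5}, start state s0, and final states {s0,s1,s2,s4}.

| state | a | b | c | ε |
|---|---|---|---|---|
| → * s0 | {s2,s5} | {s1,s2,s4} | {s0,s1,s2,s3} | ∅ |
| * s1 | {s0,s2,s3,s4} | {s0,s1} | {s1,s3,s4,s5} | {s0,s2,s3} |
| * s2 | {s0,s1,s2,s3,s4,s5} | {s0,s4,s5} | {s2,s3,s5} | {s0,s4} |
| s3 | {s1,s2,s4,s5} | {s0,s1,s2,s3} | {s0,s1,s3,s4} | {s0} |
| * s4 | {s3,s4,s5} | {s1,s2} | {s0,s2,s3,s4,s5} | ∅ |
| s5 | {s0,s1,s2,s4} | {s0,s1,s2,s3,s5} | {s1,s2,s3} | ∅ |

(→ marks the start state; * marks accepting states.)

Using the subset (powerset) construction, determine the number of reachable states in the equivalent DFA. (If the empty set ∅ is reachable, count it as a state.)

Start state of the DFA: {s0} (ε-closure of the NFA start).
{s0} --a--> {s0,s2,s4,s5}  [new]
{s0} --b--> {s0,s1,s2,s3,s4}  [new]
{s0} --c--> {s0,s1,s2,s3,s4}  [seen]
{s0,s2,s4,s5} --a--> {s0,s1,s2,s3,s4,s5}  [new]
{s0,s2,s4,s5} --b--> {s0,s1,s2,s3,s4,s5}  [seen]
{s0,s2,s4,s5} --c--> {s0,s1,s2,s3,s4,s5}  [seen]
{s0,s1,s2,s3,s4} --a--> {s0,s1,s2,s3,s4,s5}  [seen]
{s0,s1,s2,s3,s4} --b--> {s0,s1,s2,s3,s4,s5}  [seen]
{s0,s1,s2,s3,s4} --c--> {s0,s1,s2,s3,s4,s5}  [seen]
{s0,s1,s2,s3,s4,s5} --a--> {s0,s1,s2,s3,s4,s5}  [seen]
{s0,s1,s2,s3,s4,s5} --b--> {s0,s1,s2,s3,s4,s5}  [seen]
{s0,s1,s2,s3,s4,s5} --c--> {s0,s1,s2,s3,s4,s5}  [seen]
Reachable DFA states: {s0}, {s0,s2,s4,s5}, {s0,s1,s2,s3,s4}, {s0,s1,s2,s3,s4,s5}.

4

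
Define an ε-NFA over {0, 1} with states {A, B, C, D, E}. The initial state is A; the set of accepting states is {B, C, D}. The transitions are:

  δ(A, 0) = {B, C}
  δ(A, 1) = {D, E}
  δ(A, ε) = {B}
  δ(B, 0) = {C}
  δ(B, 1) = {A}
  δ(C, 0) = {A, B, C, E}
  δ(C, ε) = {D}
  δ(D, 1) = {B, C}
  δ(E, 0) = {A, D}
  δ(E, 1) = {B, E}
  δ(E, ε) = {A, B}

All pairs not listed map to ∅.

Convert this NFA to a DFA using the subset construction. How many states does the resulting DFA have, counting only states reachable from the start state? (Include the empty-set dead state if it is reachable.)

5

Start state of the DFA: {A, B} (ε-closure of the NFA start).
{A, B} --0--> {B, C, D}  [new]
{A, B} --1--> {A, B, D, E}  [new]
{B, C, D} --0--> {A, B, C, D, E}  [new]
{B, C, D} --1--> {A, B, C, D}  [new]
{A, B, D, E} --0--> {A, B, C, D}  [seen]
{A, B, D, E} --1--> {A, B, C, D, E}  [seen]
{A, B, C, D, E} --0--> {A, B, C, D, E}  [seen]
{A, B, C, D, E} --1--> {A, B, C, D, E}  [seen]
{A, B, C, D} --0--> {A, B, C, D, E}  [seen]
{A, B, C, D} --1--> {A, B, C, D, E}  [seen]
Reachable DFA states: {A, B}, {B, C, D}, {A, B, D, E}, {A, B, C, D, E}, {A, B, C, D}.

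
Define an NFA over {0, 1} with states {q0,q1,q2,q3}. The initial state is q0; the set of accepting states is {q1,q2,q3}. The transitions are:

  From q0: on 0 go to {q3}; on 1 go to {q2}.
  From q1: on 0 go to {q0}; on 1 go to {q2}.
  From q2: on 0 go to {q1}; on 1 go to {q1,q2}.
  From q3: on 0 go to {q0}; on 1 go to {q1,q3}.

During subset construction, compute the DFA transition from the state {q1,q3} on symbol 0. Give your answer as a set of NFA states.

δ(q1,0) = {q0}; δ(q3,0) = {q0}.
Union: {q0}.

{q0}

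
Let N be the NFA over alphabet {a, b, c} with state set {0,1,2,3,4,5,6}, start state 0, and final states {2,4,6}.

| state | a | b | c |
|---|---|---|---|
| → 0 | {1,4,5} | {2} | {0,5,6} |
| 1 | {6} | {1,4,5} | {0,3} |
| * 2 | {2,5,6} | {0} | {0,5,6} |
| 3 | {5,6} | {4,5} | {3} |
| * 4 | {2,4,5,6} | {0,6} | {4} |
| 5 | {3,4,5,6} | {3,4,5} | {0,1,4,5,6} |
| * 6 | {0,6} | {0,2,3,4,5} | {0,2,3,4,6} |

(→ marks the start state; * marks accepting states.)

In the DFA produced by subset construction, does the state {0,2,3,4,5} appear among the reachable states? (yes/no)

Start state of the DFA: {0}.
{0} --a--> {1,4,5}  [new]
{0} --b--> {2}  [new]
{0} --c--> {0,5,6}  [new]
{1,4,5} --a--> {2,3,4,5,6}  [new]
{1,4,5} --b--> {0,1,3,4,5,6}  [new]
{1,4,5} --c--> {0,1,3,4,5,6}  [seen]
{2} --a--> {2,5,6}  [new]
{2} --b--> {0}  [seen]
{2} --c--> {0,5,6}  [seen]
{0,5,6} --a--> {0,1,3,4,5,6}  [seen]
{0,5,6} --b--> {0,2,3,4,5}  [new]
{0,5,6} --c--> {0,1,2,3,4,5,6}  [new]
{2,3,4,5,6} --a--> {0,2,3,4,5,6}  [new]
{2,3,4,5,6} --b--> {0,2,3,4,5,6}  [seen]
{2,3,4,5,6} --c--> {0,1,2,3,4,5,6}  [seen]
{0,1,3,4,5,6} --a--> {0,1,2,3,4,5,6}  [seen]
{0,1,3,4,5,6} --b--> {0,1,2,3,4,5,6}  [seen]
{0,1,3,4,5,6} --c--> {0,1,2,3,4,5,6}  [seen]
{2,5,6} --a--> {0,2,3,4,5,6}  [seen]
{2,5,6} --b--> {0,2,3,4,5}  [seen]
{2,5,6} --c--> {0,1,2,3,4,5,6}  [seen]
{0,2,3,4,5} --a--> {1,2,3,4,5,6}  [new]
{0,2,3,4,5} --b--> {0,2,3,4,5,6}  [seen]
{0,2,3,4,5} --c--> {0,1,3,4,5,6}  [seen]
{0,1,2,3,4,5,6} --a--> {0,1,2,3,4,5,6}  [seen]
{0,1,2,3,4,5,6} --b--> {0,1,2,3,4,5,6}  [seen]
{0,1,2,3,4,5,6} --c--> {0,1,2,3,4,5,6}  [seen]
{0,2,3,4,5,6} --a--> {0,1,2,3,4,5,6}  [seen]
{0,2,3,4,5,6} --b--> {0,2,3,4,5,6}  [seen]
{0,2,3,4,5,6} --c--> {0,1,2,3,4,5,6}  [seen]
{1,2,3,4,5,6} --a--> {0,2,3,4,5,6}  [seen]
{1,2,3,4,5,6} --b--> {0,1,2,3,4,5,6}  [seen]
{1,2,3,4,5,6} --c--> {0,1,2,3,4,5,6}  [seen]
Reachable DFA states: {0}, {1,4,5}, {2}, {0,5,6}, {2,3,4,5,6}, {0,1,3,4,5,6}, {2,5,6}, {0,2,3,4,5}, {0,1,2,3,4,5,6}, {0,2,3,4,5,6}, {1,2,3,4,5,6}.
{0,2,3,4,5} is among them.

yes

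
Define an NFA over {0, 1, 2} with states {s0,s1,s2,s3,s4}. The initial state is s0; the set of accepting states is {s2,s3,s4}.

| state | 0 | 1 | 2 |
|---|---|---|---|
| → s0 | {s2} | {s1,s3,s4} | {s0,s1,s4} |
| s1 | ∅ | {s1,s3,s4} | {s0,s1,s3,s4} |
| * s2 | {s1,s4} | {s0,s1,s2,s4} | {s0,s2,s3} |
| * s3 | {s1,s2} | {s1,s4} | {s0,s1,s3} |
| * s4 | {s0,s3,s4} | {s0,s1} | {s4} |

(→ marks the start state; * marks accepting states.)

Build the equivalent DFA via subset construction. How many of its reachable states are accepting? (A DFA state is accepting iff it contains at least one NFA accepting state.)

11

Start state of the DFA: {s0}.
{s0} --0--> {s2}  [new]
{s0} --1--> {s1,s3,s4}  [new]
{s0} --2--> {s0,s1,s4}  [new]
{s2} --0--> {s1,s4}  [new]
{s2} --1--> {s0,s1,s2,s4}  [new]
{s2} --2--> {s0,s2,s3}  [new]
{s1,s3,s4} --0--> {s0,s1,s2,s3,s4}  [new]
{s1,s3,s4} --1--> {s0,s1,s3,s4}  [new]
{s1,s3,s4} --2--> {s0,s1,s3,s4}  [seen]
{s0,s1,s4} --0--> {s0,s2,s3,s4}  [new]
{s0,s1,s4} --1--> {s0,s1,s3,s4}  [seen]
{s0,s1,s4} --2--> {s0,s1,s3,s4}  [seen]
{s1,s4} --0--> {s0,s3,s4}  [new]
{s1,s4} --1--> {s0,s1,s3,s4}  [seen]
{s1,s4} --2--> {s0,s1,s3,s4}  [seen]
{s0,s1,s2,s4} --0--> {s0,s1,s2,s3,s4}  [seen]
{s0,s1,s2,s4} --1--> {s0,s1,s2,s3,s4}  [seen]
{s0,s1,s2,s4} --2--> {s0,s1,s2,s3,s4}  [seen]
{s0,s2,s3} --0--> {s1,s2,s4}  [new]
{s0,s2,s3} --1--> {s0,s1,s2,s3,s4}  [seen]
{s0,s2,s3} --2--> {s0,s1,s2,s3,s4}  [seen]
{s0,s1,s2,s3,s4} --0--> {s0,s1,s2,s3,s4}  [seen]
{s0,s1,s2,s3,s4} --1--> {s0,s1,s2,s3,s4}  [seen]
{s0,s1,s2,s3,s4} --2--> {s0,s1,s2,s3,s4}  [seen]
{s0,s1,s3,s4} --0--> {s0,s1,s2,s3,s4}  [seen]
{s0,s1,s3,s4} --1--> {s0,s1,s3,s4}  [seen]
{s0,s1,s3,s4} --2--> {s0,s1,s3,s4}  [seen]
{s0,s2,s3,s4} --0--> {s0,s1,s2,s3,s4}  [seen]
{s0,s2,s3,s4} --1--> {s0,s1,s2,s3,s4}  [seen]
{s0,s2,s3,s4} --2--> {s0,s1,s2,s3,s4}  [seen]
{s0,s3,s4} --0--> {s0,s1,s2,s3,s4}  [seen]
{s0,s3,s4} --1--> {s0,s1,s3,s4}  [seen]
{s0,s3,s4} --2--> {s0,s1,s3,s4}  [seen]
{s1,s2,s4} --0--> {s0,s1,s3,s4}  [seen]
{s1,s2,s4} --1--> {s0,s1,s2,s3,s4}  [seen]
{s1,s2,s4} --2--> {s0,s1,s2,s3,s4}  [seen]
Reachable DFA states: {s0}, {s2}, {s1,s3,s4}, {s0,s1,s4}, {s1,s4}, {s0,s1,s2,s4}, {s0,s2,s3}, {s0,s1,s2,s3,s4}, {s0,s1,s3,s4}, {s0,s2,s3,s4}, {s0,s3,s4}, {s1,s2,s4}.
Accepting DFA states (contain an NFA accepting state): {s2}, {s1,s3,s4}, {s0,s1,s4}, {s1,s4}, {s0,s1,s2,s4}, {s0,s2,s3}, {s0,s1,s2,s3,s4}, {s0,s1,s3,s4}, {s0,s2,s3,s4}, {s0,s3,s4}, {s1,s2,s4}.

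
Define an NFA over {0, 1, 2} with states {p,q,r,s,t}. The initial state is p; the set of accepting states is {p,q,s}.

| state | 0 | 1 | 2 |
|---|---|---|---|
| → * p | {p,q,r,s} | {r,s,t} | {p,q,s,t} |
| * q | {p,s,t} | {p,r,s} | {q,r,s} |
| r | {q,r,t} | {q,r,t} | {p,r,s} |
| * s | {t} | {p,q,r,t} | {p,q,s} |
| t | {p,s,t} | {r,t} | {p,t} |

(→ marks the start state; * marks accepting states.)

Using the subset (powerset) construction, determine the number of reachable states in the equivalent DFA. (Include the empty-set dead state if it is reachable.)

6

Start state of the DFA: {p}.
{p} --0--> {p,q,r,s}  [new]
{p} --1--> {r,s,t}  [new]
{p} --2--> {p,q,s,t}  [new]
{p,q,r,s} --0--> {p,q,r,s,t}  [new]
{p,q,r,s} --1--> {p,q,r,s,t}  [seen]
{p,q,r,s} --2--> {p,q,r,s,t}  [seen]
{r,s,t} --0--> {p,q,r,s,t}  [seen]
{r,s,t} --1--> {p,q,r,t}  [new]
{r,s,t} --2--> {p,q,r,s,t}  [seen]
{p,q,s,t} --0--> {p,q,r,s,t}  [seen]
{p,q,s,t} --1--> {p,q,r,s,t}  [seen]
{p,q,s,t} --2--> {p,q,r,s,t}  [seen]
{p,q,r,s,t} --0--> {p,q,r,s,t}  [seen]
{p,q,r,s,t} --1--> {p,q,r,s,t}  [seen]
{p,q,r,s,t} --2--> {p,q,r,s,t}  [seen]
{p,q,r,t} --0--> {p,q,r,s,t}  [seen]
{p,q,r,t} --1--> {p,q,r,s,t}  [seen]
{p,q,r,t} --2--> {p,q,r,s,t}  [seen]
Reachable DFA states: {p}, {p,q,r,s}, {r,s,t}, {p,q,s,t}, {p,q,r,s,t}, {p,q,r,t}.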